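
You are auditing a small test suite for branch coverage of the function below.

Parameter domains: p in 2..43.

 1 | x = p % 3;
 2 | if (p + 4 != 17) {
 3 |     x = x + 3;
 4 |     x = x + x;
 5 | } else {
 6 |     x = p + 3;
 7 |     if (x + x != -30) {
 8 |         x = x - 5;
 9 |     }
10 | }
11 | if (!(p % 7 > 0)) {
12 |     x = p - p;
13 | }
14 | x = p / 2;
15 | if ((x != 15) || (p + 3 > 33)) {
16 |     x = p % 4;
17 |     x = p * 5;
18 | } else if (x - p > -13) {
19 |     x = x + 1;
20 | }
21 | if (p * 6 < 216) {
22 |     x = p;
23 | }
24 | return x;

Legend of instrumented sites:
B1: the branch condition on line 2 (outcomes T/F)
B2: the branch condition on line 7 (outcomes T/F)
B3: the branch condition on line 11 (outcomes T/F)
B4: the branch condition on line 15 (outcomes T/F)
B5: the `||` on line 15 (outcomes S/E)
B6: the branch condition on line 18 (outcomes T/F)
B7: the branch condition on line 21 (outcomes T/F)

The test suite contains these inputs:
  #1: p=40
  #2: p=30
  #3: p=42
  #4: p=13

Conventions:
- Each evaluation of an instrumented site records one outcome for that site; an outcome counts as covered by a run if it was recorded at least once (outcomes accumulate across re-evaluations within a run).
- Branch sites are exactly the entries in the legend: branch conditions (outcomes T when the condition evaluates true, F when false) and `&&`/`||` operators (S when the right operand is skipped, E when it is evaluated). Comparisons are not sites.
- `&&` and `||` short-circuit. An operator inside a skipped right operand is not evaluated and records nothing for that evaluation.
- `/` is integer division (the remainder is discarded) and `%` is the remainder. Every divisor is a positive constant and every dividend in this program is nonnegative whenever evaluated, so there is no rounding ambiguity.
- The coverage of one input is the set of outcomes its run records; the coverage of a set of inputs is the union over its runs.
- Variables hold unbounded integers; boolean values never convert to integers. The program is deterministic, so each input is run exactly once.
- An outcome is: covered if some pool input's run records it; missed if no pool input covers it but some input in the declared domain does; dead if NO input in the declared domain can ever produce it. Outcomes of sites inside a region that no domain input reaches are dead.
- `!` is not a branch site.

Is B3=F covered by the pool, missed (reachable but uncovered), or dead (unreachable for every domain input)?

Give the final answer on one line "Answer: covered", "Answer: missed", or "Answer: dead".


B3=F is recorded by pool input(s) 1, 2, 4 -> covered
Answer: covered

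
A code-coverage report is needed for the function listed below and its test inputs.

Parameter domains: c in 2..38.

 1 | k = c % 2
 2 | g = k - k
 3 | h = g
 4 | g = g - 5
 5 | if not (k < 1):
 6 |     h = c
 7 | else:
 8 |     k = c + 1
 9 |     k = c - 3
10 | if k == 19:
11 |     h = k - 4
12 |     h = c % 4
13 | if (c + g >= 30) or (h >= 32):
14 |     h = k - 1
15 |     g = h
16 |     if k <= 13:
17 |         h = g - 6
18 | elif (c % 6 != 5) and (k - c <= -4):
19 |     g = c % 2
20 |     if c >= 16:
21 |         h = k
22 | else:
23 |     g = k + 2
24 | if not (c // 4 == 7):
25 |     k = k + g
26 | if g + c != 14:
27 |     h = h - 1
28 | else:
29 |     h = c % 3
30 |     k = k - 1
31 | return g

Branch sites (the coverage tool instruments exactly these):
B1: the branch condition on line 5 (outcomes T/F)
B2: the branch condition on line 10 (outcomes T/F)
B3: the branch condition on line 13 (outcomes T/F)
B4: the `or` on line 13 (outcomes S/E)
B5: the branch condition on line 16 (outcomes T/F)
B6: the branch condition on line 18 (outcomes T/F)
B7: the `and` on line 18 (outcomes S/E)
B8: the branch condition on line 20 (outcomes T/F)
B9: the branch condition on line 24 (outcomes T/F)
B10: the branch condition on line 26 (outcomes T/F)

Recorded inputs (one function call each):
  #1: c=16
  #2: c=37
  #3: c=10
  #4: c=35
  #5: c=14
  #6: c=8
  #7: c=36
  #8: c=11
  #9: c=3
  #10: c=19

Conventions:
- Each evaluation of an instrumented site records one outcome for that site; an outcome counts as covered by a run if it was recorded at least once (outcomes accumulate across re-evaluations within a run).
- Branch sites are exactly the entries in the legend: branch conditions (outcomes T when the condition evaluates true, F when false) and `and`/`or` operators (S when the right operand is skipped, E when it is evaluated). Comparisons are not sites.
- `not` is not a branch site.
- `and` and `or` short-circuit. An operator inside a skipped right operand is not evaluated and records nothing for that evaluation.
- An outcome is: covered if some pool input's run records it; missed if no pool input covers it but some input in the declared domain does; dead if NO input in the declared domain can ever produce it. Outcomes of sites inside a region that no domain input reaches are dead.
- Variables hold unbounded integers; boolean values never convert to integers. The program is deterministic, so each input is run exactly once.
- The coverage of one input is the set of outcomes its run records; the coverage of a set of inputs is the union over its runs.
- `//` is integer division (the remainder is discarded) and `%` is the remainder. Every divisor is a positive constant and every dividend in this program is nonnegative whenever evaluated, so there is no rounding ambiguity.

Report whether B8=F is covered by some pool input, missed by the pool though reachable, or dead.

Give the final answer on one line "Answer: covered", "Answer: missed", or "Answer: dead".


no pool input records B8=F
but domain input (c=7) does record it -> reachable, so missed
Answer: missed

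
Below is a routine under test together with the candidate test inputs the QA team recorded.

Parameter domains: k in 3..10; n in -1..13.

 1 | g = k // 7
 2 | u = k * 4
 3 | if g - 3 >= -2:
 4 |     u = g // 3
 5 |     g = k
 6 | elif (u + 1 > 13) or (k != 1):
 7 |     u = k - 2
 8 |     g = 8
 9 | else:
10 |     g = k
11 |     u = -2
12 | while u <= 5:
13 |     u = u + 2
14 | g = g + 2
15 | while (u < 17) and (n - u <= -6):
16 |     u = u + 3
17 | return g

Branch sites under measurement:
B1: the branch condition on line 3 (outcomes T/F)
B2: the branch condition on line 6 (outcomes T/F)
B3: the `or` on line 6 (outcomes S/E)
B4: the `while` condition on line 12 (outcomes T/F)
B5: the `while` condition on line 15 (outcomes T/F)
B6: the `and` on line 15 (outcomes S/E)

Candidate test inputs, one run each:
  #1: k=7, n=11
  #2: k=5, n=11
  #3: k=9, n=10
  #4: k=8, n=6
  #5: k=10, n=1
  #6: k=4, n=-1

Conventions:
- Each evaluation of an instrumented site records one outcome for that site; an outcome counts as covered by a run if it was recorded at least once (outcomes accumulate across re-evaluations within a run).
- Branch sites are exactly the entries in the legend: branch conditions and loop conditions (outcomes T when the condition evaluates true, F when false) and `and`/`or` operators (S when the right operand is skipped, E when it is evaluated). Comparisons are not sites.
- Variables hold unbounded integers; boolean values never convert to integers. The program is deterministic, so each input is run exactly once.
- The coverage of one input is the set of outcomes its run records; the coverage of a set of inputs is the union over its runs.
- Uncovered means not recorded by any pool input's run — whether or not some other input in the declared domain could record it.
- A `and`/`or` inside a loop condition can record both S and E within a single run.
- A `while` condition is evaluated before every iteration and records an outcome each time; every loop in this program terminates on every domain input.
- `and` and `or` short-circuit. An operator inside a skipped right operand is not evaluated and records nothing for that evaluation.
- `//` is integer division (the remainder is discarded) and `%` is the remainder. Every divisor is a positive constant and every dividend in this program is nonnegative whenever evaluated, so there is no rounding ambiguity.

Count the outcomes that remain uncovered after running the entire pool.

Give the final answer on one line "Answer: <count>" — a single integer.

#1 (k=7, n=11) -> covered: B1=T, B4=T, B4=F, B5=F, B6=E
#2 (k=5, n=11) -> covered: B1=F, B2=T, B3=S, B4=T, B4=F, B5=F, B6=E
#3 (k=9, n=10) -> covered: B1=T, B4=T, B4=F, B5=F, B6=E
#4 (k=8, n=6) -> covered: B1=T, B4=T, B4=F, B5=F, B6=E
#5 (k=10, n=1) -> covered: B1=T, B4=T, B4=F, B5=F, B6=E
#6 (k=4, n=-1) -> covered: B1=F, B2=T, B3=S, B4=T, B4=F, B5=T, B5=F, B6=S, B6=E
union over the pool: B1=T, B1=F, B2=T, B3=S, B4=T, B4=F, B5=T, B5=F, B6=S, B6=E
uncovered (2 of 12): B2=F, B3=E

Answer: 2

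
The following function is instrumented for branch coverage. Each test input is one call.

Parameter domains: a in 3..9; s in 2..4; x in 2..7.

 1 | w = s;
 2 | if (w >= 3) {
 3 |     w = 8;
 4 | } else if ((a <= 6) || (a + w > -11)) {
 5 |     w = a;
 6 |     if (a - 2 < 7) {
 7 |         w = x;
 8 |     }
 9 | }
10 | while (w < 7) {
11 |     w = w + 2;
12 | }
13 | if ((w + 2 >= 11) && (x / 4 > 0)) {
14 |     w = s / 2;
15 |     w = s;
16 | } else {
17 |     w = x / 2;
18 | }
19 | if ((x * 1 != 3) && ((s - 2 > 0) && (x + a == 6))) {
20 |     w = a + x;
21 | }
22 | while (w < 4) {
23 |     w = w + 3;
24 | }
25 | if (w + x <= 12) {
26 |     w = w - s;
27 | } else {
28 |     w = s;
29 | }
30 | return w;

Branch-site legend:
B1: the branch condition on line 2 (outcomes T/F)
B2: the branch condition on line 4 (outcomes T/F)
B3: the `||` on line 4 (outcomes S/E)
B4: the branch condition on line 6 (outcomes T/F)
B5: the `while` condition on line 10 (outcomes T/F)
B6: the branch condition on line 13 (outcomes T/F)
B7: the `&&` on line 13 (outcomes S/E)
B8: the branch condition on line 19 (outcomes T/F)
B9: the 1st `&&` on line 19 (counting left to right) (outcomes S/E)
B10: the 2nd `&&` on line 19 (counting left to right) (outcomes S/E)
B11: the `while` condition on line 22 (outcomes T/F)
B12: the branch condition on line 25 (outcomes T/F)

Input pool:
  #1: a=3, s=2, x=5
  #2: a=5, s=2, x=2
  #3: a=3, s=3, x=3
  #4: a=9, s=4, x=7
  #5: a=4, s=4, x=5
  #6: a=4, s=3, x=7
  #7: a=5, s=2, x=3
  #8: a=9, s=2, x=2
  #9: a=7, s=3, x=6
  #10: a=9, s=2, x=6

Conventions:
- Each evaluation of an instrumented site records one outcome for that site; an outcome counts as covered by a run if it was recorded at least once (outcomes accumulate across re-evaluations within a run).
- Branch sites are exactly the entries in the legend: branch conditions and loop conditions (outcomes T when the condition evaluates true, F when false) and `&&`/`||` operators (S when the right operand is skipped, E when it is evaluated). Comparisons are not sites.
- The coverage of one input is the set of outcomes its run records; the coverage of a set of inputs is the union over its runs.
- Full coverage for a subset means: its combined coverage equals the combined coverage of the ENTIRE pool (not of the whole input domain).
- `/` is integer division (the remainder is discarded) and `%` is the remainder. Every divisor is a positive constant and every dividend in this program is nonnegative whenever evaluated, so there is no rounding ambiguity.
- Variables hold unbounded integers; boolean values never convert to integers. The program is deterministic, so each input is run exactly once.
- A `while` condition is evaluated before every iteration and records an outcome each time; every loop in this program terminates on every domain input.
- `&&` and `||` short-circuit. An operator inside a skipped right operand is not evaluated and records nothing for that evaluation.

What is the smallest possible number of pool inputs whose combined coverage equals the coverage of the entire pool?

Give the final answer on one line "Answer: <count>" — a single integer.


#1 (a=3, s=2, x=5) -> B1->F, B3->S, B2->T, B4->T, B5->T, B5->F, B7->S, B6->F, B9->E, B10->S, B8->F, B11->T, B11->F, B12->T; covered: B1=F, B2=T, B3=S, B4=T, B5=T, B5=F, B6=F, B7=S, B8=F, B9=E, B10=S, B11=T, B11=F, B12=T
#2 (a=5, s=2, x=2) -> B1->F, B3->S, B2->T, B4->T, B5->T, B5->T, B5->T, B5->F, B7->S, B6->F, B9->E, B10->S, B8->F, B11->T, ...; covered: B1=F, B2=T, B3=S, B4=T, B5=T, B5=F, B6=F, B7=S, B8=F, B9=E, B10=S, B11=T, B11=F, B12=T
#3 (a=3, s=3, x=3) -> B1->T, B5->F, B7->S, B6->F, B9->S, B8->F, B11->T, B11->F, B12->T; covered: B1=T, B5=F, B6=F, B7=S, B8=F, B9=S, B11=T, B11=F, B12=T
#4 (a=9, s=4, x=7) -> B1->T, B5->F, B7->S, B6->F, B9->E, B10->E, B8->F, B11->T, B11->F, B12->F; covered: B1=T, B5=F, B6=F, B7=S, B8=F, B9=E, B10=E, B11=T, B11=F, B12=F
#5 (a=4, s=4, x=5) -> B1->T, B5->F, B7->S, B6->F, B9->E, B10->E, B8->F, B11->T, B11->F, B12->T; covered: B1=T, B5=F, B6=F, B7=S, B8=F, B9=E, B10=E, B11=T, B11=F, B12=T
#6 (a=4, s=3, x=7) -> B1->T, B5->F, B7->S, B6->F, B9->E, B10->E, B8->F, B11->T, B11->F, B12->F; covered: B1=T, B5=F, B6=F, B7=S, B8=F, B9=E, B10=E, B11=T, B11=F, B12=F
#7 (a=5, s=2, x=3) -> B1->F, B3->S, B2->T, B4->T, B5->T, B5->T, B5->F, B7->S, B6->F, B9->S, B8->F, B11->T, B11->F, B12->T; covered: B1=F, B2=T, B3=S, B4=T, B5=T, B5=F, B6=F, B7=S, B8=F, B9=S, B11=T, B11=F, B12=T
#8 (a=9, s=2, x=2) -> B1->F, B3->E, B2->T, B4->F, B5->F, B7->E, B6->F, B9->E, B10->S, B8->F, B11->T, B11->F, B12->T; covered: B1=F, B2=T, B3=E, B4=F, B5=F, B6=F, B7=E, B8=F, B9=E, B10=S, B11=T, B11=F, B12=T
#9 (a=7, s=3, x=6) -> B1->T, B5->F, B7->S, B6->F, B9->E, B10->E, B8->F, B11->T, B11->F, B12->T; covered: B1=T, B5=F, B6=F, B7=S, B8=F, B9=E, B10=E, B11=T, B11=F, B12=T
#10 (a=9, s=2, x=6) -> B1->F, B3->E, B2->T, B4->F, B5->F, B7->E, B6->T, B9->E, B10->S, B8->F, B11->T, B11->F, B12->T; covered: B1=F, B2=T, B3=E, B4=F, B5=F, B6=T, B7=E, B8=F, B9=E, B10=S, B11=T, B11=F, B12=T
pool-wide coverage (22 outcomes): B1=T, B1=F, B2=T, B3=S, B3=E, B4=T, B4=F, B5=T, B5=F, B6=T, B6=F, B7=S, B7=E, B8=F, B9=S, B9=E, B10=S, B10=E, B11=T, B11=F, B12=T, B12=F
every size-1 subset falls short of the 22 outcomes (best: 14/22)
every size-2 subset falls short of the 22 outcomes (best: 19/22)
inputs {4, 7, 10} (size 3) cover everything; no size-3 subset with a lexicographically smaller index list covers all 22
Answer: 3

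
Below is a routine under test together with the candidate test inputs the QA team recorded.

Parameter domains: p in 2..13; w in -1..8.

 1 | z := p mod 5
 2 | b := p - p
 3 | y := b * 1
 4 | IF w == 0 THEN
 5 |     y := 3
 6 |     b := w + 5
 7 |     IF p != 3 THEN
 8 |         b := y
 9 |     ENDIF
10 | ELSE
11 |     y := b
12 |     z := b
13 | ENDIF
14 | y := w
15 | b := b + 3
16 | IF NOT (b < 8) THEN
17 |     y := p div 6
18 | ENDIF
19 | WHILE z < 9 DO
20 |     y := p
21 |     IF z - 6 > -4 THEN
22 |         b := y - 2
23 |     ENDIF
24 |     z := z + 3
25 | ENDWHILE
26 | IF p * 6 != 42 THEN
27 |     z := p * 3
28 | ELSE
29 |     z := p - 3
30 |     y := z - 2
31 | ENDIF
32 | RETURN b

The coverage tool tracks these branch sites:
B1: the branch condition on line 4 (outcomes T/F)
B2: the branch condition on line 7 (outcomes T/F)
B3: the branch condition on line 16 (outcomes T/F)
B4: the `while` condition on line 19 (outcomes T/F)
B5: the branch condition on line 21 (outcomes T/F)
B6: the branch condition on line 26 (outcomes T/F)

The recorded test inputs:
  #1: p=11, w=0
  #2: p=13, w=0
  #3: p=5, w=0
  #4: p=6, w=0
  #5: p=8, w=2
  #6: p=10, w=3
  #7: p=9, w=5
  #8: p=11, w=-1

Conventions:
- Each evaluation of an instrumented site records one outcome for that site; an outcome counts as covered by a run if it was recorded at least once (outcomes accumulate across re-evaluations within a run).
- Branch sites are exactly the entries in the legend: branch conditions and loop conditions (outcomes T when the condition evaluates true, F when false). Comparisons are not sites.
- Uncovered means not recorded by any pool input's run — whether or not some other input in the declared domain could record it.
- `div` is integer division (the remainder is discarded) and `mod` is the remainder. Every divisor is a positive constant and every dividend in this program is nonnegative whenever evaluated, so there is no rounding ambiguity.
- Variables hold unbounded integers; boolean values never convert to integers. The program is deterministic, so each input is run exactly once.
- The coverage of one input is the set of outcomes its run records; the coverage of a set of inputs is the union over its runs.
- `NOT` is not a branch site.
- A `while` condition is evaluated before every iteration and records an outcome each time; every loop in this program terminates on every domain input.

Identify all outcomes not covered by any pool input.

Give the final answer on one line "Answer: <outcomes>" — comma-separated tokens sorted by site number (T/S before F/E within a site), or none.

#1 (p=11, w=0) -> covered: B1=T, B2=T, B3=F, B4=T, B4=F, B5=T, B5=F, B6=T
#2 (p=13, w=0) -> covered: B1=T, B2=T, B3=F, B4=T, B4=F, B5=T, B6=T
#3 (p=5, w=0) -> covered: B1=T, B2=T, B3=F, B4=T, B4=F, B5=T, B5=F, B6=T
#4 (p=6, w=0) -> covered: B1=T, B2=T, B3=F, B4=T, B4=F, B5=T, B5=F, B6=T
#5 (p=8, w=2) -> covered: B1=F, B3=F, B4=T, B4=F, B5=T, B5=F, B6=T
#6 (p=10, w=3) -> covered: B1=F, B3=F, B4=T, B4=F, B5=T, B5=F, B6=T
#7 (p=9, w=5) -> covered: B1=F, B3=F, B4=T, B4=F, B5=T, B5=F, B6=T
#8 (p=11, w=-1) -> covered: B1=F, B3=F, B4=T, B4=F, B5=T, B5=F, B6=T
union over the pool: B1=T, B1=F, B2=T, B3=F, B4=T, B4=F, B5=T, B5=F, B6=T
uncovered (3 of 12): B2=F, B3=T, B6=F

Answer: B2=F, B3=T, B6=F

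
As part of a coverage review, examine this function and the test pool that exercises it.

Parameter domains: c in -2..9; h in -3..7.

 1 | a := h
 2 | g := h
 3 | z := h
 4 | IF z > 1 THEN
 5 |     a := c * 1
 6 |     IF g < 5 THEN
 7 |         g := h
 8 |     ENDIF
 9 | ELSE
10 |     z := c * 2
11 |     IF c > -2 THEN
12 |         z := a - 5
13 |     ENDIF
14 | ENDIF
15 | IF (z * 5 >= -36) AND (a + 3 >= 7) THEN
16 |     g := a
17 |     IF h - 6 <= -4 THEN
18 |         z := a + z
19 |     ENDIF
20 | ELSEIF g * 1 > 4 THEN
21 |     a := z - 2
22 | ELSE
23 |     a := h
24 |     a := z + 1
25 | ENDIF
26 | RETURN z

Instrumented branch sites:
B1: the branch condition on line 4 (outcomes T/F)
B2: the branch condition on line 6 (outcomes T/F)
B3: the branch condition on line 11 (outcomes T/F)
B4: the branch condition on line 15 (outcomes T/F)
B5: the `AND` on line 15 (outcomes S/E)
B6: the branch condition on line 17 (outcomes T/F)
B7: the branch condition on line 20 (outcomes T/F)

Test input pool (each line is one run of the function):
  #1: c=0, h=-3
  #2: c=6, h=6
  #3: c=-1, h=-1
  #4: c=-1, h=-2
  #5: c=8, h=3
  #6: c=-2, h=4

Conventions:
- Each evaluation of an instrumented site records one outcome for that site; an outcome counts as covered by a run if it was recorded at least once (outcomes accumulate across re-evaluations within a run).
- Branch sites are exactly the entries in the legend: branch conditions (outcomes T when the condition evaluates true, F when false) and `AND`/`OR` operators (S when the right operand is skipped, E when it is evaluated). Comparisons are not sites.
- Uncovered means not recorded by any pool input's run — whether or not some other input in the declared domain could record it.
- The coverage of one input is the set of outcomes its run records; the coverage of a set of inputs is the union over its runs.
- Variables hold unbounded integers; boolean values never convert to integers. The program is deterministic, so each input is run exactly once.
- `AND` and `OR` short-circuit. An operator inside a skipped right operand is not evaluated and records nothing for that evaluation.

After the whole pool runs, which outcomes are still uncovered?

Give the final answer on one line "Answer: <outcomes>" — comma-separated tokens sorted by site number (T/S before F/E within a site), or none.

test 1 (c=0, h=-3) hits B1=F, B3=T, B4=F, B5=S, B7=F
test 2 (c=6, h=6) hits B1=T, B2=F, B4=T, B5=E, B6=F
test 3 (c=-1, h=-1) hits B1=F, B3=T, B4=F, B5=E, B7=F
test 4 (c=-1, h=-2) hits B1=F, B3=T, B4=F, B5=E, B7=F
test 5 (c=8, h=3) hits B1=T, B2=T, B4=T, B5=E, B6=F
test 6 (c=-2, h=4) hits B1=T, B2=T, B4=F, B5=E, B7=F
union over the pool: B1=T, B1=F, B2=T, B2=F, B3=T, B4=T, B4=F, B5=S, B5=E, B6=F, B7=F
uncovered (3 of 14): B3=F, B6=T, B7=T

Answer: B3=F, B6=T, B7=T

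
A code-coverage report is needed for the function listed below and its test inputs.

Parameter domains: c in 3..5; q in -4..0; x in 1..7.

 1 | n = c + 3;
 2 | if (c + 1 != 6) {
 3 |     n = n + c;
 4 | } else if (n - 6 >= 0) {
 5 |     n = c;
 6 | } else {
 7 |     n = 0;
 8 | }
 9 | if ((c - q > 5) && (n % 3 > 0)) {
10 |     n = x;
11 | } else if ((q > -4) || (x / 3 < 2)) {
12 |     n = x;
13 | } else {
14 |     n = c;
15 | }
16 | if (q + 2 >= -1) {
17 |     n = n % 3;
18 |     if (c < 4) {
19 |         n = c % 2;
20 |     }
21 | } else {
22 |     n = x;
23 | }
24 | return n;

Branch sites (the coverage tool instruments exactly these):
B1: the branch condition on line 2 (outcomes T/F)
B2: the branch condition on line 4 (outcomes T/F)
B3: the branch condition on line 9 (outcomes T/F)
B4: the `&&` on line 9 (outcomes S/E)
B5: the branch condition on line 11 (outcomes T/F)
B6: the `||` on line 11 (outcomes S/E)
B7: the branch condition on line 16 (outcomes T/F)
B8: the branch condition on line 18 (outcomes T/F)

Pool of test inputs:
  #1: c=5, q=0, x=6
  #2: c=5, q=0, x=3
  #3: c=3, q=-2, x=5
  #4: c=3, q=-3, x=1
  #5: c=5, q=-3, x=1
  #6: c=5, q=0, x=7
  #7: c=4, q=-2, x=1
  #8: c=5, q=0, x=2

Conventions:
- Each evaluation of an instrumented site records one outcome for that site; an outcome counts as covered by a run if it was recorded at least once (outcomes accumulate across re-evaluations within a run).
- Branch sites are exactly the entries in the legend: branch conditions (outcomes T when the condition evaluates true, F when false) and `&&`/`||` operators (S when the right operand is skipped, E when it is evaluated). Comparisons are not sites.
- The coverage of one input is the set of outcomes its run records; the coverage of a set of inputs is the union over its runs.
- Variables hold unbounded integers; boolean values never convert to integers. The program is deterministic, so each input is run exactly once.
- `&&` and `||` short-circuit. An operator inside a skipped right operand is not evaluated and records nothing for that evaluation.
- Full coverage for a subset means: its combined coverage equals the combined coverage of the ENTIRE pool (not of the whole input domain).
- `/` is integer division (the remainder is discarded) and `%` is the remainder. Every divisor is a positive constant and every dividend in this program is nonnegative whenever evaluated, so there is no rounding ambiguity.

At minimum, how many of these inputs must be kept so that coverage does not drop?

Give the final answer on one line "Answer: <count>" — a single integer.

test 1 (c=5, q=0, x=6) fires B1->F, B2->T, B4->S, B3->F, B6->S, B5->T, B7->T, B8->F; hits B1=F, B2=T, B3=F, B4=S, B5=T, B6=S, B7=T, B8=F
test 2 (c=5, q=0, x=3) fires B1->F, B2->T, B4->S, B3->F, B6->S, B5->T, B7->T, B8->F; hits B1=F, B2=T, B3=F, B4=S, B5=T, B6=S, B7=T, B8=F
test 3 (c=3, q=-2, x=5) fires B1->T, B4->S, B3->F, B6->S, B5->T, B7->T, B8->T; hits B1=T, B3=F, B4=S, B5=T, B6=S, B7=T, B8=T
test 4 (c=3, q=-3, x=1) fires B1->T, B4->E, B3->F, B6->S, B5->T, B7->T, B8->T; hits B1=T, B3=F, B4=E, B5=T, B6=S, B7=T, B8=T
test 5 (c=5, q=-3, x=1) fires B1->F, B2->T, B4->E, B3->T, B7->T, B8->F; hits B1=F, B2=T, B3=T, B4=E, B7=T, B8=F
test 6 (c=5, q=0, x=7) fires B1->F, B2->T, B4->S, B3->F, B6->S, B5->T, B7->T, B8->F; hits B1=F, B2=T, B3=F, B4=S, B5=T, B6=S, B7=T, B8=F
test 7 (c=4, q=-2, x=1) fires B1->T, B4->E, B3->T, B7->T, B8->F; hits B1=T, B3=T, B4=E, B7=T, B8=F
test 8 (c=5, q=0, x=2) fires B1->F, B2->T, B4->S, B3->F, B6->S, B5->T, B7->T, B8->F; hits B1=F, B2=T, B3=F, B4=S, B5=T, B6=S, B7=T, B8=F
together the pool reaches 12 outcomes: B1=T, B1=F, B2=T, B3=T, B3=F, B4=S, B4=E, B5=T, B6=S, B7=T, B8=T, B8=F
size 1 is not enough: best union over all size-1 subsets is 8/12
size 2: inputs {3, 5} cover all 12 outcomes, and no lexicographically smaller subset of this size does

Answer: 2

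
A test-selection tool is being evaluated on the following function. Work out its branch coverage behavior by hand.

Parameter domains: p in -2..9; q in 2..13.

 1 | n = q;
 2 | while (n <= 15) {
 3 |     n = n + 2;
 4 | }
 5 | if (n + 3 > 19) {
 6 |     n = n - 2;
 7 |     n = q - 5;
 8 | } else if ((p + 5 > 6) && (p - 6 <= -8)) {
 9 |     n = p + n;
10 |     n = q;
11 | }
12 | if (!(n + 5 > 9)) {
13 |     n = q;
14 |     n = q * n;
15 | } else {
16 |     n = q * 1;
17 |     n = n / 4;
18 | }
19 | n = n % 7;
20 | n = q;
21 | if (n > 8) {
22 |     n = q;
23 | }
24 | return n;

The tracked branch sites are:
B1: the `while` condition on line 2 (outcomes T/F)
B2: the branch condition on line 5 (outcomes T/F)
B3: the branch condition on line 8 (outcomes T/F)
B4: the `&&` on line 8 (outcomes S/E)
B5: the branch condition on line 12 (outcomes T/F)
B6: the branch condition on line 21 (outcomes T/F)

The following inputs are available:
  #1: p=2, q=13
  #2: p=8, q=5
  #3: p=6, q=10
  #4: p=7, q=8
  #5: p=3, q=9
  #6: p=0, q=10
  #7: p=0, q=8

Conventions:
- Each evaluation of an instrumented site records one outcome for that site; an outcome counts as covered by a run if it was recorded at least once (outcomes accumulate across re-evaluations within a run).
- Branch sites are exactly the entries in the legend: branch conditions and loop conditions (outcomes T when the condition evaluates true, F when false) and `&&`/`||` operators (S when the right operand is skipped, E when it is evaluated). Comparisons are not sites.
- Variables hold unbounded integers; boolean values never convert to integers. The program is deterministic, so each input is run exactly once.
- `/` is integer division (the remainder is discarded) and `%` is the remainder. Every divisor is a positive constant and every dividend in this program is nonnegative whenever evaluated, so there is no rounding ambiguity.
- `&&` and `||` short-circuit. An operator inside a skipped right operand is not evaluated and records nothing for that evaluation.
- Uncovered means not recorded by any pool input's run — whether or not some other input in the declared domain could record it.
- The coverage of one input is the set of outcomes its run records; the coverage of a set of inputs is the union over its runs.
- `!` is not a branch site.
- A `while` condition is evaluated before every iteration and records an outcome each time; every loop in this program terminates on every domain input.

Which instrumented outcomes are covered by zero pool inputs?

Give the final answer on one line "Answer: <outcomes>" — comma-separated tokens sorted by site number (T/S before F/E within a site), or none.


run #1 (p=2, q=13) records B1=T, B1=F, B2=T, B5=F, B6=T
run #2 (p=8, q=5) records B1=T, B1=F, B2=T, B5=T, B6=F
run #3 (p=6, q=10) records B1=T, B1=F, B2=F, B3=F, B4=E, B5=F, B6=T
run #4 (p=7, q=8) records B1=T, B1=F, B2=F, B3=F, B4=E, B5=F, B6=F
run #5 (p=3, q=9) records B1=T, B1=F, B2=T, B5=T, B6=T
run #6 (p=0, q=10) records B1=T, B1=F, B2=F, B3=F, B4=S, B5=F, B6=T
run #7 (p=0, q=8) records B1=T, B1=F, B2=F, B3=F, B4=S, B5=F, B6=F
union over the pool: B1=T, B1=F, B2=T, B2=F, B3=F, B4=S, B4=E, B5=T, B5=F, B6=T, B6=F
uncovered (1 of 12): B3=T
Answer: B3=T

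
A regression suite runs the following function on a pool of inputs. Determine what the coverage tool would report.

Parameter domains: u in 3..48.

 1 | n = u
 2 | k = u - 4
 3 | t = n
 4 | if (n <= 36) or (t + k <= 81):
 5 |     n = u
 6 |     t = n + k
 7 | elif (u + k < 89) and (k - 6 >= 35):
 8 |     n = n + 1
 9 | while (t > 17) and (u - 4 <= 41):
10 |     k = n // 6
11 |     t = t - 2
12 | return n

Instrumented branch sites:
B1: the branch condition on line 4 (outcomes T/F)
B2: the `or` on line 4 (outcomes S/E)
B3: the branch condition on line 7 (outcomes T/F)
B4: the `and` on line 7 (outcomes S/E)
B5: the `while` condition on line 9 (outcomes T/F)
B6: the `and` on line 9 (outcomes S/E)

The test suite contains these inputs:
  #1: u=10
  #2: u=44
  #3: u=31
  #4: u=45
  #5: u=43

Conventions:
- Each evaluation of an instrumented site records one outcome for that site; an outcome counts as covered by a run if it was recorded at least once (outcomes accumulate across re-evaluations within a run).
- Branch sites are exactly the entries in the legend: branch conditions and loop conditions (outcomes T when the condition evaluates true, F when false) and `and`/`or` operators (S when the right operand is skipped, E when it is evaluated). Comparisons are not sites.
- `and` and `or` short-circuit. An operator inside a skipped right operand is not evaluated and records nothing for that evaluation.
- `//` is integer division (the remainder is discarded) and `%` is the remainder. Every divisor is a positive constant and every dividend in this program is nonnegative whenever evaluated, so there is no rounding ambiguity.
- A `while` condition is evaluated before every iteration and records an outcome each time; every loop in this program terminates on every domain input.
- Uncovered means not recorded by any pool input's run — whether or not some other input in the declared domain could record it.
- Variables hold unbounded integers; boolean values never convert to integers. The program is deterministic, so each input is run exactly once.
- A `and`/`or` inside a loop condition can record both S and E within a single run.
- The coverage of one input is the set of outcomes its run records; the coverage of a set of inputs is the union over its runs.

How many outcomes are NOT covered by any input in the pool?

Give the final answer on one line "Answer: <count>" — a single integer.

input #1 (u=10): events B2->S, B1->T, B6->S, B5->F; covers B1=T, B2=S, B5=F, B6=S
input #2 (u=44): events B2->E, B1->F, B4->E, B3->F, B6->E, B5->T, B6->E, B5->T, B6->E, B5->T, B6->E, B5->T, B6->E, B5->T, ...; covers B1=F, B2=E, B3=F, B4=E, B5=T, B5=F, B6=S, B6=E
input #3 (u=31): events B2->S, B1->T, B6->E, B5->T, B6->E, B5->T, B6->E, B5->T, B6->E, B5->T, B6->E, B5->T, B6->E, B5->T, ...; covers B1=T, B2=S, B5=T, B5=F, B6=S, B6=E
input #4 (u=45): events B2->E, B1->F, B4->E, B3->T, B6->E, B5->T, B6->E, B5->T, B6->E, B5->T, B6->E, B5->T, B6->E, B5->T, ...; covers B1=F, B2=E, B3=T, B4=E, B5=T, B5=F, B6=S, B6=E
input #5 (u=43): events B2->E, B1->F, B4->E, B3->F, B6->E, B5->T, B6->E, B5->T, B6->E, B5->T, B6->E, B5->T, B6->E, B5->T, ...; covers B1=F, B2=E, B3=F, B4=E, B5=T, B5=F, B6=S, B6=E
union over the pool: B1=T, B1=F, B2=S, B2=E, B3=T, B3=F, B4=E, B5=T, B5=F, B6=S, B6=E
uncovered (1 of 12): B4=S

Answer: 1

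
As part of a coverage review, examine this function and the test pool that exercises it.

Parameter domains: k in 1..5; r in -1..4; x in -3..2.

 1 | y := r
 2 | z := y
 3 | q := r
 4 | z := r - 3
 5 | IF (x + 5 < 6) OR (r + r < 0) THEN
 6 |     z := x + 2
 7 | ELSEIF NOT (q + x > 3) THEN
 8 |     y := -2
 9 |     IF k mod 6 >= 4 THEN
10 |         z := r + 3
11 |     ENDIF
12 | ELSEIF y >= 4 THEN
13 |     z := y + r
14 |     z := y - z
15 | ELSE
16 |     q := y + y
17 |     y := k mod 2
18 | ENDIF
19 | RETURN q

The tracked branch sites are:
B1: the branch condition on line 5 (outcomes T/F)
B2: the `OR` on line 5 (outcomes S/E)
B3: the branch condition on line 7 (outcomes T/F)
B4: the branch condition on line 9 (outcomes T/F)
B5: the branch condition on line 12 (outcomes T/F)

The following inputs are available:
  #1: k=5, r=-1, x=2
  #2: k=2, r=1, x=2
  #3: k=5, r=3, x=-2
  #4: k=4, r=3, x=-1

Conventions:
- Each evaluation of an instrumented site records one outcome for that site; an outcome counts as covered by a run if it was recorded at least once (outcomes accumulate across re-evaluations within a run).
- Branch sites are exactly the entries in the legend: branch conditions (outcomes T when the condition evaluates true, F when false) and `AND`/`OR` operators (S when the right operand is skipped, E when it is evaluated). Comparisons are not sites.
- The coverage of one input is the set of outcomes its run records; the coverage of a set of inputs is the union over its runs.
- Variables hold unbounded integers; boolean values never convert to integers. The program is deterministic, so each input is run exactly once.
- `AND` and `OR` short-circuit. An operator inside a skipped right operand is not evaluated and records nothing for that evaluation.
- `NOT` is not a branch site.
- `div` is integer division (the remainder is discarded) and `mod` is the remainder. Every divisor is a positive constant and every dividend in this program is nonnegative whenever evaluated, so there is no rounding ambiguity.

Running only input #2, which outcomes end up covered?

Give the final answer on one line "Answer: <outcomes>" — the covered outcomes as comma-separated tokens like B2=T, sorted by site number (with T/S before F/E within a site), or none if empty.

Tracing the run of input #2 (k=2, r=1, x=2):
  B2->E, B1->F, B3->T, B4->F
as a set, this run covers: B1=F, B2=E, B3=T, B4=F

Answer: B1=F, B2=E, B3=T, B4=F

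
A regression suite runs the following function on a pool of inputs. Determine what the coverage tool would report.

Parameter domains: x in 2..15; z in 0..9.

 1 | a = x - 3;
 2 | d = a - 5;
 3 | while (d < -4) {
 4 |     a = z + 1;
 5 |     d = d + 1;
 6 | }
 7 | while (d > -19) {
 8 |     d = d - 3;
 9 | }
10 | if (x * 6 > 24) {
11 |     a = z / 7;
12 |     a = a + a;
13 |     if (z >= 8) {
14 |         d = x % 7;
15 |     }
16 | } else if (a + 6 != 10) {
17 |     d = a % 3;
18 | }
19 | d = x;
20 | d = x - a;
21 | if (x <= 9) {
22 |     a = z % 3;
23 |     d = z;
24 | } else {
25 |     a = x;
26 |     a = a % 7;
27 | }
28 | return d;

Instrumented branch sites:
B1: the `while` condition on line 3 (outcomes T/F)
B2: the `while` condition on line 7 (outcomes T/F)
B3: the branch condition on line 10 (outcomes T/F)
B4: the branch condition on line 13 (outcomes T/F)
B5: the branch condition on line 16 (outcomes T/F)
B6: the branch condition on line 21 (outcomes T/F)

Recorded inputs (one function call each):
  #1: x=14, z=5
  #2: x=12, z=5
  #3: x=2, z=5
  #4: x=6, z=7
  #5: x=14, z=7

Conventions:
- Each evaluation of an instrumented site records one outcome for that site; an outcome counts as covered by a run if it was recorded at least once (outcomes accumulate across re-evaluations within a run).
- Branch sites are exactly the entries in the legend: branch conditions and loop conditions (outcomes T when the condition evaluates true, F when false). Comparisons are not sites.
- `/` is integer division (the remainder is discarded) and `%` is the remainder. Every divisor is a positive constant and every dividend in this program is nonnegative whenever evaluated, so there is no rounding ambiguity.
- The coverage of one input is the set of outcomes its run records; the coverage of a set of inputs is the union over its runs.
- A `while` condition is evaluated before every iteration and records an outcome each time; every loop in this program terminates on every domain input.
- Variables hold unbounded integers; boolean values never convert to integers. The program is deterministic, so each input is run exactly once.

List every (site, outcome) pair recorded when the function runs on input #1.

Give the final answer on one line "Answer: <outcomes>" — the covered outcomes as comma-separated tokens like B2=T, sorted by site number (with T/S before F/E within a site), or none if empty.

Event log for input #1 (x=14, z=5):
  B1->F, B2->T, B2->T, B2->T, B2->T, B2->T, B2->T, B2->T, B2->T, B2->T
  B2->F, B3->T, B4->F, B6->F
distinct outcomes covered: B1=F, B2=T, B2=F, B3=T, B4=F, B6=F

Answer: B1=F, B2=T, B2=F, B3=T, B4=F, B6=F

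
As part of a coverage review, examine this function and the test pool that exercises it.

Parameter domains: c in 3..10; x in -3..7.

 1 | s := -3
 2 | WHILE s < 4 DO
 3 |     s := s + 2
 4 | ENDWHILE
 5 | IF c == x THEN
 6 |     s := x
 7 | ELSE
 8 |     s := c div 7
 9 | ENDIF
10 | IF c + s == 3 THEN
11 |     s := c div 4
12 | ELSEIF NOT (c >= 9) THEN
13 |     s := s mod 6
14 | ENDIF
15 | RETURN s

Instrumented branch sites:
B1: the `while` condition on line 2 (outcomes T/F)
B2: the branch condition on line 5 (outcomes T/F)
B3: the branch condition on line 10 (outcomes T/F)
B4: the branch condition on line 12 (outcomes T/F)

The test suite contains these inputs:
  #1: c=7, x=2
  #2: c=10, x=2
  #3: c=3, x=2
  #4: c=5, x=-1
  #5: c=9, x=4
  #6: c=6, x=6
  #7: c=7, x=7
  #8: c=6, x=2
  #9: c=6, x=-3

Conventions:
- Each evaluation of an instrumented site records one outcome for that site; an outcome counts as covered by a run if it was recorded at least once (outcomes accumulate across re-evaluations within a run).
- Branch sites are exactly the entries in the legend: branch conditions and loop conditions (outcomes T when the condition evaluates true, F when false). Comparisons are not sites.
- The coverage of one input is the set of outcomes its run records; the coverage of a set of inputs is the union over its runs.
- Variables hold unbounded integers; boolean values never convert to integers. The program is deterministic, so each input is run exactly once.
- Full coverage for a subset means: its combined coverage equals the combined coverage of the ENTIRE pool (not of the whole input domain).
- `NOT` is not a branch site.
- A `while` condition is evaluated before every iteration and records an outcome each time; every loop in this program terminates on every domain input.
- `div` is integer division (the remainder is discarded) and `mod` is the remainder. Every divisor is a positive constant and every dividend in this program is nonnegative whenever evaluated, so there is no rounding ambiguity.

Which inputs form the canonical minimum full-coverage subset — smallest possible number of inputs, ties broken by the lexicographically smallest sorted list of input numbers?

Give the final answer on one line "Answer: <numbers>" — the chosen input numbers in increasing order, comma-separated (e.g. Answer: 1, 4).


test 1 (c=7, x=2) hits B1=T, B1=F, B2=F, B3=F, B4=T
test 2 (c=10, x=2) hits B1=T, B1=F, B2=F, B3=F, B4=F
test 3 (c=3, x=2) hits B1=T, B1=F, B2=F, B3=T
test 4 (c=5, x=-1) hits B1=T, B1=F, B2=F, B3=F, B4=T
test 5 (c=9, x=4) hits B1=T, B1=F, B2=F, B3=F, B4=F
test 6 (c=6, x=6) hits B1=T, B1=F, B2=T, B3=F, B4=T
test 7 (c=7, x=7) hits B1=T, B1=F, B2=T, B3=F, B4=T
test 8 (c=6, x=2) hits B1=T, B1=F, B2=F, B3=F, B4=T
test 9 (c=6, x=-3) hits B1=T, B1=F, B2=F, B3=F, B4=T
together the pool reaches 8 outcomes: B1=T, B1=F, B2=T, B2=F, B3=T, B3=F, B4=T, B4=F
every size-1 subset falls short of the 8 outcomes (best: 5/8)
every size-2 subset falls short of the 8 outcomes (best: 7/8)
the canonical winner is {2, 3, 6}: size 3, full 8-outcome coverage, earliest index list among size-3 covers
Answer: 2, 3, 6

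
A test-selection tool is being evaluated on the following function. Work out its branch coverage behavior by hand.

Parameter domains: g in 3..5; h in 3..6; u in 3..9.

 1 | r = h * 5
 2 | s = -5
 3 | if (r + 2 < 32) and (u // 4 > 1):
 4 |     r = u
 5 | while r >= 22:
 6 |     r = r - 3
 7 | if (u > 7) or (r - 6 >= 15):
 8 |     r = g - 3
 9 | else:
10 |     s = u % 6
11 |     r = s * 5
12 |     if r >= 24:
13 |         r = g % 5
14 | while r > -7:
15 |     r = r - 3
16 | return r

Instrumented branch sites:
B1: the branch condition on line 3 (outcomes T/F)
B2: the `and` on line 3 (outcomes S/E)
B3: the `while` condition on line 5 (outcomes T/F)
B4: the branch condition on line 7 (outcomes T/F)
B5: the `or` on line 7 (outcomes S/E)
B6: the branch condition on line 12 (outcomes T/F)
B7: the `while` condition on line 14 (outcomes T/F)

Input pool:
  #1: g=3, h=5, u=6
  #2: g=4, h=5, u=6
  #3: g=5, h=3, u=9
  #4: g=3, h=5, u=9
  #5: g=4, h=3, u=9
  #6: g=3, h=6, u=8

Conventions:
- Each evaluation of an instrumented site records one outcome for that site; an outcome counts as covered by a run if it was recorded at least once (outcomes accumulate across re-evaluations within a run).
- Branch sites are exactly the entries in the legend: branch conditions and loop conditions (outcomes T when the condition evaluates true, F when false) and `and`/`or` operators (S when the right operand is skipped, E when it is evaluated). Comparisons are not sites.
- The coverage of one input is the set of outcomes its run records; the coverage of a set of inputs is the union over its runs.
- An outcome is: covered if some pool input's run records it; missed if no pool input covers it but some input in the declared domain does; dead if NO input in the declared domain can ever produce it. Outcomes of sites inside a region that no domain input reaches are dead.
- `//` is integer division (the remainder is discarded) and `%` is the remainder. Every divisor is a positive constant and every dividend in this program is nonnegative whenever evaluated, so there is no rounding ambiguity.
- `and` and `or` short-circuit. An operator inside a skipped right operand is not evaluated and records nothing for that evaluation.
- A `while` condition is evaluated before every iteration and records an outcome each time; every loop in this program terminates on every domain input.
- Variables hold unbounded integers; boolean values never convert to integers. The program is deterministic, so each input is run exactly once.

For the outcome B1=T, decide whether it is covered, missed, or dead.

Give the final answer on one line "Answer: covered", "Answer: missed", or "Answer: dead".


B1=T is recorded by pool input(s) 3, 4, 5 -> covered
Answer: covered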